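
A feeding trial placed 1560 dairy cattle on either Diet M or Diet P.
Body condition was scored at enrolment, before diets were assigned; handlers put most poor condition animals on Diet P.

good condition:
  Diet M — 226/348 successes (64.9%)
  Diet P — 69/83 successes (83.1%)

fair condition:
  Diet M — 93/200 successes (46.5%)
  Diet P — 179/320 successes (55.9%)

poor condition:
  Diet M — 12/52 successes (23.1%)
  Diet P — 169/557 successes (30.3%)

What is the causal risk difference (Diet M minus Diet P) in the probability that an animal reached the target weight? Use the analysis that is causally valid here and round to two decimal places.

The stratified and pooled comparisons disagree (Diet P wins within each starting body condition; Diet M wins overall), so the answer turns on the causal role of starting body condition.
The imbalance in starting body condition arose from how dairy cattle were allocated, not from anything the diet did; and starting body condition independently affects the outcome. The pooled gap is confounded — condition on starting body condition.
Adjusting over the population distribution of starting body condition: 0.276·(0.649−0.831) + 0.333·(0.465−0.559) + 0.390·(0.231−0.303) = -0.110.

-0.11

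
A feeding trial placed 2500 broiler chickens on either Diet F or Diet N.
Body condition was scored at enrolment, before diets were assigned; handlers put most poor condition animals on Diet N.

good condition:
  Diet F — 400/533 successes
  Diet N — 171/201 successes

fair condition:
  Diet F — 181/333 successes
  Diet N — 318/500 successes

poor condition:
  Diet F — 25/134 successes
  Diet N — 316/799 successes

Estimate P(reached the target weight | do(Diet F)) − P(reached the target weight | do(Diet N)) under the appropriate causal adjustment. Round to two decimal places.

-0.14

Diet N is higher inside every starting body condition stratum but Diet F is higher in aggregate. Whether to stratify depends on how starting body condition relates to the diet.
The imbalance in starting body condition arose from how broiler chickens were allocated, not from anything the diet did; and starting body condition independently affects the outcome. The pooled gap is confounded — condition on starting body condition.
Adjusting over the population distribution of starting body condition: 0.294·(0.750−0.851) + 0.333·(0.544−0.636) + 0.373·(0.187−0.395) = -0.138.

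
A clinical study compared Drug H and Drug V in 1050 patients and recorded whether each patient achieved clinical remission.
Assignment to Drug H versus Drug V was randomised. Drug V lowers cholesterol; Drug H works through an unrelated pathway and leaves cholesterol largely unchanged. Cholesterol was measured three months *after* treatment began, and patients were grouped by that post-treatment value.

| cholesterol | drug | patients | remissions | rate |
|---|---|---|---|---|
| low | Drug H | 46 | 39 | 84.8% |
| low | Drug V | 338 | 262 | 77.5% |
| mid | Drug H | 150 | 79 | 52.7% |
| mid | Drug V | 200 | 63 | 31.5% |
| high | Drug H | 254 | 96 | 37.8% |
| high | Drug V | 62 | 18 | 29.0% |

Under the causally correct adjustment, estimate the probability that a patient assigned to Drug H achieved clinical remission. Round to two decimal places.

The cholesterol-specific comparison favours Drug H throughout, but the pooled figures favour Drug V. The question is whether to condition on cholesterol.
The distribution of cholesterol is itself part of what the drug does — it is an intermediate outcome. Holding it fixed would remove that part of the effect; the total effect is the pooled difference.
So P(outcome | do(Drug H)) is just the pooled rate for Drug H: 214/450 = 0.476.

0.48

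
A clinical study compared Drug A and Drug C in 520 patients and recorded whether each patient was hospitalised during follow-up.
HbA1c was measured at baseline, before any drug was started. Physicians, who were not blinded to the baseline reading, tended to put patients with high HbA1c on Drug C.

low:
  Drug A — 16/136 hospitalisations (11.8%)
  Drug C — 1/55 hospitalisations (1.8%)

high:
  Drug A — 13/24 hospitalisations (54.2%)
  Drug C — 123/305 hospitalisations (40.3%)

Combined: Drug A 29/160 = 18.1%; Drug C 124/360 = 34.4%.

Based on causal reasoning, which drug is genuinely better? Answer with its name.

HbA1c differs across drugs for reasons unrelated to any effect of the drug itself, and it separately predicts the outcome — a classic confounder. We must compare within HbA1c levels.
Within each level — low: 11.8% vs 1.8%; high: 54.2% vs 40.3% — Drug C is lower every time.

Drug C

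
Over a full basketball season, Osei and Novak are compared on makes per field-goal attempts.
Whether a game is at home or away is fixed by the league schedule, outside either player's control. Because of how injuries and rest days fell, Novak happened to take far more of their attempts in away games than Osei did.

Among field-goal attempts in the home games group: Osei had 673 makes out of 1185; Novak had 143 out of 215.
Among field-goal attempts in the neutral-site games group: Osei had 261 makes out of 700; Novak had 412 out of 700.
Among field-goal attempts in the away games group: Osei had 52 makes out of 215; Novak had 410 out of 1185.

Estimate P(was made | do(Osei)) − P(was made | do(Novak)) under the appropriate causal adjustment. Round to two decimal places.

-0.14

The game venue-specific comparison favours Novak throughout, but the pooled figures favour Osei. The question is whether to condition on game venue.
Nothing the player does changes game venue; the imbalance is an allocation artefact. With game venue also predicting the outcome, the pooled figure is confounded, and the within-stratum comparison is the causal one.
Adjusting over the population distribution of game venue: 0.333·(0.568−0.665) + 0.333·(0.373−0.589) + 0.333·(0.242−0.346) = -0.139.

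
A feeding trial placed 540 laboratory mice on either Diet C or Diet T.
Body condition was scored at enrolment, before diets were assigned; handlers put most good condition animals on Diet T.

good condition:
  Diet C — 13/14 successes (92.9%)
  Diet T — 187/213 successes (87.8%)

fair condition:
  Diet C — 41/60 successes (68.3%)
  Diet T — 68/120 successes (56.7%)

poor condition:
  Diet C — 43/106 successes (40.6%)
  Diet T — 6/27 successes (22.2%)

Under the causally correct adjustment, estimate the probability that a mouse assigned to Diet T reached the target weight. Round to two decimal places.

Within every starting body condition level Diet C has the higher rate, yet pooled Diet T does — Simpson's reversal.
Since starting body condition is a pre-existing factor (not a product of the diet) and it affects the outcome on its own, it is a confounder. The stratified rates, not the pooled rate, identify the causal effect.
Standardising Diet T to the population starting body condition mix: 0.420·187/213 + 0.333·68/120 + 0.246·6/27 = 0.613.

0.61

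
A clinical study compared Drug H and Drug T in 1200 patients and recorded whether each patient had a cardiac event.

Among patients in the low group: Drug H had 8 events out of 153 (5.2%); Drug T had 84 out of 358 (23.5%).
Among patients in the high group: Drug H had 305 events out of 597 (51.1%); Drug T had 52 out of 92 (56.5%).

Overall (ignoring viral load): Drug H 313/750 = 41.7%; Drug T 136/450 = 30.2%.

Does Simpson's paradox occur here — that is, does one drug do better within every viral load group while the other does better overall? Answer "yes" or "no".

yes

Within each viral load level (low 5.2% vs 23.5%; high 51.1% vs 56.5%), Drug H has the lower rate every time. Pooled: 41.7% vs 30.2% — Drug T has the lower rate overall. The two comparisons disagree.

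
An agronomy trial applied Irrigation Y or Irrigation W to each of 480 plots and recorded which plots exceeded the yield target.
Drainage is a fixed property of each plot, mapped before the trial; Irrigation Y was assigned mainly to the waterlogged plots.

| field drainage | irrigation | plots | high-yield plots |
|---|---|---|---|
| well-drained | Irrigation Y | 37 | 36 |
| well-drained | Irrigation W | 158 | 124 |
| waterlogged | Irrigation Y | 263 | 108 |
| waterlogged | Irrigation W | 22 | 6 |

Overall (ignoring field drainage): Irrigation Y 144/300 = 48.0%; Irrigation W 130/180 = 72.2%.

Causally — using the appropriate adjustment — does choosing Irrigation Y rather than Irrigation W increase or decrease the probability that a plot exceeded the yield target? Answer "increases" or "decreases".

increases

The field drainage-specific comparison favours Irrigation Y throughout, but the pooled figures favour Irrigation W. The question is whether to condition on field drainage.
Field drainage satisfies the back-door criterion: it is not a descendant of the irrigation, and it blocks the spurious path from irrigation to outcome. Adjusting for it (i.e., using the within-field drainage rates) gives the causal effect.
Within each level — well-drained: 97.3% vs 78.5%; waterlogged: 41.1% vs 27.3% — Irrigation Y is higher every time.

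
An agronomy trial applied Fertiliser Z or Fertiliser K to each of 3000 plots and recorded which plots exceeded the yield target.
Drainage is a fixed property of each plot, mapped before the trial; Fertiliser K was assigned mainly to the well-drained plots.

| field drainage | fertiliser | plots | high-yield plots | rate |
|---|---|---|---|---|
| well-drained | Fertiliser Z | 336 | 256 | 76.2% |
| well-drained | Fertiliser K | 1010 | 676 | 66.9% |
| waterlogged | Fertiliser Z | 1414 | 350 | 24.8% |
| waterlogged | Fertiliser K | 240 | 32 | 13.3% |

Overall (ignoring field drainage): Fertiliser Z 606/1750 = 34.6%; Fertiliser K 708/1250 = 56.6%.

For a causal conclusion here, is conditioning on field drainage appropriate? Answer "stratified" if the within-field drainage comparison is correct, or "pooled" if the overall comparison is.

stratified

Field drainage satisfies the back-door criterion: it is not a descendant of the fertiliser, and it blocks the spurious path from fertiliser to outcome. Adjusting for it (i.e., using the within-field drainage rates) gives the causal effect.
Within each level — well-drained: 76.2% vs 66.9%; waterlogged: 24.8% vs 13.3% — Fertiliser Z is higher every time.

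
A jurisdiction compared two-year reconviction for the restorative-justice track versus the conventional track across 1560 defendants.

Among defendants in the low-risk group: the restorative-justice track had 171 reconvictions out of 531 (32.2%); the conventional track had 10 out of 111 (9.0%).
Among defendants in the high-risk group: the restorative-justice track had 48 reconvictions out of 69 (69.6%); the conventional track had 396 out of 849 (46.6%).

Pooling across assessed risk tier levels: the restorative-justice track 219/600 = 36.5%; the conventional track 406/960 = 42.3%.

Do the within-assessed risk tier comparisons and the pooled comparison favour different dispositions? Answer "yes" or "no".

Within each assessed risk tier level (low-risk 32.2% vs 9.0%; high-risk 69.6% vs 46.6%), the conventional track has the lower rate every time. Pooled: 36.5% vs 42.3% — the restorative-justice track has the lower rate overall. The two comparisons disagree.

yes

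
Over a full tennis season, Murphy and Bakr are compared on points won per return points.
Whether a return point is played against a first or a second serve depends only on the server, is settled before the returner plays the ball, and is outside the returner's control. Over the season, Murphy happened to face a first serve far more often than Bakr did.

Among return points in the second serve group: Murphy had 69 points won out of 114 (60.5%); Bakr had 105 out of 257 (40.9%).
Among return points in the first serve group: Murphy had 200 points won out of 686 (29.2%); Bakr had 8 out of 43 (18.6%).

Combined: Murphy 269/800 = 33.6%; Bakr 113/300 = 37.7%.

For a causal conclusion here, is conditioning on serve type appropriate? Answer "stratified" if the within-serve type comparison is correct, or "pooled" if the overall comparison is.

Nothing the player does changes serve type; the imbalance is an allocation artefact. With serve type also predicting the outcome, the pooled figure is confounded, and the within-stratum comparison is the causal one.
Within each level — second serve: 60.5% vs 40.9%; first serve: 29.2% vs 18.6% — Murphy is higher every time.

stratified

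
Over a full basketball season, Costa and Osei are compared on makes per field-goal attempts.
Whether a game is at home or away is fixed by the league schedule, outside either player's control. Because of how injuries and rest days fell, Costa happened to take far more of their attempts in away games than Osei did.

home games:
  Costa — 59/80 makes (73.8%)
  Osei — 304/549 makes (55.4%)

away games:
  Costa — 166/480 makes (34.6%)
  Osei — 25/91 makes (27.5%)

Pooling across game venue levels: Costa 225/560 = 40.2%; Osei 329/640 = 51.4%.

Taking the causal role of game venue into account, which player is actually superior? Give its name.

Costa

The game venue-specific comparison favours Costa throughout, but the pooled figures favour Osei. The question is whether to condition on game venue.
Game venue differs across players for reasons unrelated to any effect of the player itself, and it separately predicts the outcome — a classic confounder. We must compare within game venue levels.
Within each level — home games: 73.8% vs 55.4%; away games: 34.6% vs 27.5% — Costa is higher every time.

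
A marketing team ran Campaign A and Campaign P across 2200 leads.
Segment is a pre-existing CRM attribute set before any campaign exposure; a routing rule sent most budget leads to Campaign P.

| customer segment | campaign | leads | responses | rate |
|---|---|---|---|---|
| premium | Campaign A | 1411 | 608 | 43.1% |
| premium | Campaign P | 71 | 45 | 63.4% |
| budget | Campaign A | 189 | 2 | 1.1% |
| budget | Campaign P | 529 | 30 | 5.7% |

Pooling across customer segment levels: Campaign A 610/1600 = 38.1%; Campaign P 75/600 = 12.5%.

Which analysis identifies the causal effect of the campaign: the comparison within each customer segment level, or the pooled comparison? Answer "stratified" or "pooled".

Within every customer segment level Campaign P has the higher rate, yet pooled Campaign A does — Simpson's reversal.
Here customer segment is a common cause — it drives both which campaign a case falls under and the outcome. The crude comparison mixes populations; the stratum-specific rates are the causally relevant ones.
Within each level — premium: 43.1% vs 63.4%; budget: 1.1% vs 5.7% — Campaign P is higher every time.

stratified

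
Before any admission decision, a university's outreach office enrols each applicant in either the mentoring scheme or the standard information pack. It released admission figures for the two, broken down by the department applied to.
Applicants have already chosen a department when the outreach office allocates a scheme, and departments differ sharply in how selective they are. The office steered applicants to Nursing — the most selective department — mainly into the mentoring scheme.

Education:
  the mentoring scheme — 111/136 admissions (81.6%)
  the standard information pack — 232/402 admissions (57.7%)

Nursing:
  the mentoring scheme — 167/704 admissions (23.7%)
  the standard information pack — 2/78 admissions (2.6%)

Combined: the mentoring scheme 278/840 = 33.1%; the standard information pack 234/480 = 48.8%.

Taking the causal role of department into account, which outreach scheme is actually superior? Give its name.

The stratified and pooled comparisons disagree (the mentoring scheme wins within each department; the standard information pack wins overall), so the answer turns on the causal role of department.
The imbalance in department arose from how applicants were allocated, not from anything the outreach scheme did; and department independently affects the outcome. The pooled gap is confounded — condition on department.
Within each level — Education: 81.6% vs 57.7%; Nursing: 23.7% vs 2.6% — the mentoring scheme is higher every time.

the mentoring scheme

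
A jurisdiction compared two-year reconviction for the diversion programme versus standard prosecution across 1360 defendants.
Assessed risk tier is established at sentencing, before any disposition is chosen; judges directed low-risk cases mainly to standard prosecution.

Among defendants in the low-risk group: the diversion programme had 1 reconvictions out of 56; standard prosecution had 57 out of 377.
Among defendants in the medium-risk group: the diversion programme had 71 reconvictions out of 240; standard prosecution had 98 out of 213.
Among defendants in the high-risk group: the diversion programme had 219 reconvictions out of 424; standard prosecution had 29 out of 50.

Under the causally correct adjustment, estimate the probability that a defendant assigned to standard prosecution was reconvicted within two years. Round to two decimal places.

0.40

The assessed risk tier-specific comparison favours the diversion programme throughout, but the pooled figures favour standard prosecution. The question is whether to condition on assessed risk tier.
Since assessed risk tier is a pre-existing factor (not a product of the disposition) and it affects the outcome on its own, it is a confounder. The stratified rates, not the pooled rate, identify the causal effect.
Standardising standard prosecution to the population assessed risk tier mix: 0.318·57/377 + 0.333·98/213 + 0.349·29/50 = 0.404.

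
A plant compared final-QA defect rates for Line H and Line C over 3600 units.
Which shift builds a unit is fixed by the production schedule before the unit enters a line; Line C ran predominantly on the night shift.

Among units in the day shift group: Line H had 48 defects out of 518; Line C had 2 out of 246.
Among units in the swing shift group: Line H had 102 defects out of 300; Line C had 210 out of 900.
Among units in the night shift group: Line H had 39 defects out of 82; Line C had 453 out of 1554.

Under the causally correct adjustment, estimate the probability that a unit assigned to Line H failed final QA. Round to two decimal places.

The stratified and pooled comparisons disagree (Line C wins within each shift; Line H wins overall), so the answer turns on the causal role of shift.
Shift differs across lines for reasons unrelated to any effect of the line itself, and it separately predicts the outcome — a classic confounder. We must compare within shift levels.
Standardising Line H to the population shift mix: 0.212·48/518 + 0.333·102/300 + 0.454·39/82 = 0.349.

0.35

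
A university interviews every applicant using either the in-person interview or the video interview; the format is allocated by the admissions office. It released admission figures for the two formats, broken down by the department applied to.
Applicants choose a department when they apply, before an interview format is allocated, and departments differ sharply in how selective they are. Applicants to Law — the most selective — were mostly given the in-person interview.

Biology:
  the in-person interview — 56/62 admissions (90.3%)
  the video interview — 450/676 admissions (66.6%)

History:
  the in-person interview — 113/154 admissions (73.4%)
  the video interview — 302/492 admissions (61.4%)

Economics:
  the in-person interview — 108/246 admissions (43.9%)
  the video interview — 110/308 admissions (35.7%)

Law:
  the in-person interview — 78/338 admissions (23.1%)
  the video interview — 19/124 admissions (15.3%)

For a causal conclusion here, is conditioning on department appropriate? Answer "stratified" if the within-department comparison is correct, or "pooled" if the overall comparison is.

The stratified and pooled comparisons disagree (the in-person interview wins within each department; the video interview wins overall), so the answer turns on the causal role of department.
Department satisfies the back-door criterion: it is not a descendant of the interview format, and it blocks the spurious path from interview format to outcome. Adjusting for it (i.e., using the within-department rates) gives the causal effect.
Within each level — Biology: 90.3% vs 66.6%; History: 73.4% vs 61.4%; Economics: 43.9% vs 35.7%; Law: 23.1% vs 15.3% — the in-person interview is higher every time.

stratified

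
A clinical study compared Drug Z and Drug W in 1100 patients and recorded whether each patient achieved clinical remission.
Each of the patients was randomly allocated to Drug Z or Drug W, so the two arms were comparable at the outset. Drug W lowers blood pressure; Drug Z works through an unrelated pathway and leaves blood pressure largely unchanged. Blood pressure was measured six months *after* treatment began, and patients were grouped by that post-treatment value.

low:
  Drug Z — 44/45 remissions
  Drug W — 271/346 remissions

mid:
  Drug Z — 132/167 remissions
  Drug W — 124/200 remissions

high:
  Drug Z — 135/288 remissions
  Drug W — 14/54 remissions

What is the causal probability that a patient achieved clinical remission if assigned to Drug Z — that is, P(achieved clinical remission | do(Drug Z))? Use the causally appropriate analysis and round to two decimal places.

0.62

The stratified and pooled comparisons disagree (Drug Z wins within each blood pressure; Drug W wins overall), so the answer turns on the causal role of blood pressure.
Blood pressure is recorded after the drug and is itself shifted by it — it sits on the causal path from drug to outcome. Conditioning on a mediator would strip out part of the effect we want; the pooled comparison gives the total causal effect.
So P(outcome | do(Drug Z)) is just the pooled rate for Drug Z: 311/500 = 0.622.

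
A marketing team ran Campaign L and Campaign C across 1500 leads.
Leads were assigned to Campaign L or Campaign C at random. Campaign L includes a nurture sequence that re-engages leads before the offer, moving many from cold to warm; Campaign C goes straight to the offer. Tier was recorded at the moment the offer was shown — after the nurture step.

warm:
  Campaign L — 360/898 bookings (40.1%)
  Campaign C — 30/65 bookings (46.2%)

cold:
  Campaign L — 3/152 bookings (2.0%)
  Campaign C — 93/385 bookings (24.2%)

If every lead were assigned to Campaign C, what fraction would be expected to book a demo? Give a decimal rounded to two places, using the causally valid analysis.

0.27

Engagement tier lies on the pathway campaign → engagement tier → outcome, so adjusting for it blocks the indirect effect. For the total causal effect of campaign, use the unadjusted pooled rates.
So P(outcome | do(Campaign C)) is just the pooled rate for Campaign C: 123/450 = 0.273.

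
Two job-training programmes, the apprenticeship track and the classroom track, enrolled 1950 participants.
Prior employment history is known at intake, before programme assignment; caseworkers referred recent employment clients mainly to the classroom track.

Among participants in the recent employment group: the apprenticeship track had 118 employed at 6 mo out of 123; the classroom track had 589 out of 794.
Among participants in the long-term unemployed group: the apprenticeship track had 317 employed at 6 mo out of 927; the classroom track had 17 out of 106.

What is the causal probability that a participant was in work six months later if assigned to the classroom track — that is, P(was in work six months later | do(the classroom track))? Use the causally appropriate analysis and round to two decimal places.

Prior employment history satisfies the back-door criterion: it is not a descendant of the programme, and it blocks the spurious path from programme to outcome. Adjusting for it (i.e., using the within-prior employment history rates) gives the causal effect.
Standardising the classroom track to the population prior employment history mix: 0.470·589/794 + 0.530·17/106 = 0.434.

0.43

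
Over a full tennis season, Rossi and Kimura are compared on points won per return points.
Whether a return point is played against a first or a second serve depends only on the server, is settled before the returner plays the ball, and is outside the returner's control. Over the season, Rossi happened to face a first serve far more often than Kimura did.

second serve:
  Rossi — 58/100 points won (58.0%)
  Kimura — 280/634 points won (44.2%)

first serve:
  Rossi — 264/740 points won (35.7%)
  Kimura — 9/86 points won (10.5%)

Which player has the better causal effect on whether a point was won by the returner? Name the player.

Rossi

The serve type-specific comparison favours Rossi throughout, but the pooled figures favour Kimura. The question is whether to condition on serve type.
Serve type is set before the player has any effect — it is not caused by the player — and it independently drives the outcome. That makes it a confounder, so the causal comparison is within serve type levels.
Within each level — second serve: 58.0% vs 44.2%; first serve: 35.7% vs 10.5% — Rossi is higher every time.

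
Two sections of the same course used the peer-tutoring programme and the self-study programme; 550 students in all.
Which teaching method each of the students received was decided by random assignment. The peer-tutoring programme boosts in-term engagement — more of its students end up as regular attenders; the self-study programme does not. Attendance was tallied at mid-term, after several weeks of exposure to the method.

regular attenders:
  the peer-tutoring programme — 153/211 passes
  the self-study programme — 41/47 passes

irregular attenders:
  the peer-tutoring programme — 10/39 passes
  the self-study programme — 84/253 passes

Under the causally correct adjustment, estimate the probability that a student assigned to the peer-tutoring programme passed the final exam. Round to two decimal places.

0.65

The stratified and pooled comparisons disagree (the self-study programme wins within each mid-term attendance; the peer-tutoring programme wins overall), so the answer turns on the causal role of mid-term attendance.
Mid-term attendance is downstream of the teaching method. One should not condition on a consequence of treatment, so the overall rates are the right comparison.
So P(outcome | do(the peer-tutoring programme)) is just the pooled rate for the peer-tutoring programme: 163/250 = 0.652.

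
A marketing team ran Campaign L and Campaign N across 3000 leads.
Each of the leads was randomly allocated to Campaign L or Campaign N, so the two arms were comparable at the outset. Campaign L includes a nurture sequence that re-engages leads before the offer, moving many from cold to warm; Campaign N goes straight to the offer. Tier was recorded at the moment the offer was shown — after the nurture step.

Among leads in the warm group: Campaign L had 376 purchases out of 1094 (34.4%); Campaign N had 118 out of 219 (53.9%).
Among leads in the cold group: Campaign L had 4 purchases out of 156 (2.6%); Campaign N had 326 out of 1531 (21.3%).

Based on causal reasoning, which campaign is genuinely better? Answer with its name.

Campaign L

The engagement tier-specific comparison favours Campaign N throughout, but the pooled figures favour Campaign L. The question is whether to condition on engagement tier.
Engagement tier lies on the pathway campaign → engagement tier → outcome, so adjusting for it blocks the indirect effect. For the total causal effect of campaign, use the unadjusted pooled rates.
Pooled: Campaign L 30.4% vs Campaign N 25.4%; Campaign L is higher overall.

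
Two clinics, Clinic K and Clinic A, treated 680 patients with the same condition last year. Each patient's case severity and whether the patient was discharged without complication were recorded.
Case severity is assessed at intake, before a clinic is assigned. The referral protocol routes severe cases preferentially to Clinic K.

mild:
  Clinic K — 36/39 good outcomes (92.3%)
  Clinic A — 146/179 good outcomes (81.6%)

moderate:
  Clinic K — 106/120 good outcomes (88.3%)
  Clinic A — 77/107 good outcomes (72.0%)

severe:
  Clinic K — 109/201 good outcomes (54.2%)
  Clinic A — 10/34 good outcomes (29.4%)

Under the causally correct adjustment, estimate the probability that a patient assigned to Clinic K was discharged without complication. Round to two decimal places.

Within every case severity level Clinic K has the higher rate, yet pooled Clinic A does — Simpson's reversal.
Here case severity is a common cause — it drives both which clinic a case falls under and the outcome. The crude comparison mixes populations; the stratum-specific rates are the causally relevant ones.
Standardising Clinic K to the population case severity mix: 0.321·36/39 + 0.334·106/120 + 0.346·109/201 = 0.778.

0.78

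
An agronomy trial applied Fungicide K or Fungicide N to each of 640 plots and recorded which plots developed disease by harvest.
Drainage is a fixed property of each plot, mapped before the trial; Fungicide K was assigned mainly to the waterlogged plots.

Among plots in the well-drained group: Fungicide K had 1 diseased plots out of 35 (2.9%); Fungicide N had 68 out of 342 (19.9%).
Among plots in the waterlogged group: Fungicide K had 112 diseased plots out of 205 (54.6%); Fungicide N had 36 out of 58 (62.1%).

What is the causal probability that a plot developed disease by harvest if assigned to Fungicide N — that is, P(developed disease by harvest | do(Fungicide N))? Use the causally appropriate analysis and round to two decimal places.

0.37

Within every field drainage level Fungicide K has the lower rate, yet pooled Fungicide N does — Simpson's reversal.
Since field drainage is a pre-existing factor (not a product of the fungicide) and it affects the outcome on its own, it is a confounder. The stratified rates, not the pooled rate, identify the causal effect.
Standardising Fungicide N to the population field drainage mix: 0.589·68/342 + 0.411·36/58 = 0.372.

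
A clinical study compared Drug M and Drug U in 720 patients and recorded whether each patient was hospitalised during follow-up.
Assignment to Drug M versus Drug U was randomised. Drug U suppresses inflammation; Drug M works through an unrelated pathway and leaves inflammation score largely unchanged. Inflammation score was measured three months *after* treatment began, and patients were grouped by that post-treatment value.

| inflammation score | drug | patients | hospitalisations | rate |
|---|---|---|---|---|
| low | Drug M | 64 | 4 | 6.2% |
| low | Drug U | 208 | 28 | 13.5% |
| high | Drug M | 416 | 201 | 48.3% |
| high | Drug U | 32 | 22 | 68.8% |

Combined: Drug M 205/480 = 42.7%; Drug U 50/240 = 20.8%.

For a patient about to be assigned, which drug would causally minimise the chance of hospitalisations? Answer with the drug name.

Within every inflammation score level Drug M has the lower rate, yet pooled Drug U does — Simpson's reversal.
Inflammation score is recorded after the drug and is itself shifted by it — it sits on the causal path from drug to outcome. Conditioning on a mediator would strip out part of the effect we want; the pooled comparison gives the total causal effect.
Pooled: Drug M 42.7% vs Drug U 20.8%; Drug U is lower overall.

Drug U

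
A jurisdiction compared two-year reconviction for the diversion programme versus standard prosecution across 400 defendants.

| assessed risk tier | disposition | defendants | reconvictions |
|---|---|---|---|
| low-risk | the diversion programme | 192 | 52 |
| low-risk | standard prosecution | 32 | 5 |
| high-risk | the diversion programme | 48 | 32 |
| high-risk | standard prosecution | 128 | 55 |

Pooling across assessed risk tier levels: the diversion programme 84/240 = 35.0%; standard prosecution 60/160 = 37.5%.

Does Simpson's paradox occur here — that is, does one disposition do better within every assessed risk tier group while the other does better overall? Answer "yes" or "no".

yes

Within each assessed risk tier level (low-risk 27.1% vs 15.6%; high-risk 66.7% vs 43.0%), standard prosecution has the lower rate every time. Pooled: 35.0% vs 37.5% — the diversion programme has the lower rate overall. The two comparisons disagree.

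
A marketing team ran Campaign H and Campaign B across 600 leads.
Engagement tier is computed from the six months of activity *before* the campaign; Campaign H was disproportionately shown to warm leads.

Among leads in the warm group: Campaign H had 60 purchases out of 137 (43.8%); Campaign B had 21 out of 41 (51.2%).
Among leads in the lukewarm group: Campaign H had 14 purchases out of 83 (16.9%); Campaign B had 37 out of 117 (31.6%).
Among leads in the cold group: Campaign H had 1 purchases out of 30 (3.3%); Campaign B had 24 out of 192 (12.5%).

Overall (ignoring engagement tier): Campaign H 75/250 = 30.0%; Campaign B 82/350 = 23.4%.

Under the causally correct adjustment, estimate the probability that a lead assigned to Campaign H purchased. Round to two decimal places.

Engagement tier is set before the campaign has any effect — it is not caused by the campaign — and it independently drives the outcome. That makes it a confounder, so the causal comparison is within engagement tier levels.
Standardising Campaign H to the population engagement tier mix: 0.297·60/137 + 0.333·14/83 + 0.370·1/30 = 0.198.

0.20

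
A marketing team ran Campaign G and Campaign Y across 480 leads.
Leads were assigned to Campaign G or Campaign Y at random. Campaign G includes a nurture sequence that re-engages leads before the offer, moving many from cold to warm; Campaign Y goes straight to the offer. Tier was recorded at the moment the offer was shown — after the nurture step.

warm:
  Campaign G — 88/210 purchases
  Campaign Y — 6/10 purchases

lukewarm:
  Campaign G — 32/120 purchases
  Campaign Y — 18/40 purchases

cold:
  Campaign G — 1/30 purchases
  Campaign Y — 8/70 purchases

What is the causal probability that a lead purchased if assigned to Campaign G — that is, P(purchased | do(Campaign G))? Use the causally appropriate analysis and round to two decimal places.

Stratifying would compare campaigns among leads the campaigns themselves sorted into engagement tier groups — a form of selection on an intermediate. The unconditioned pooled rates give the total causal effect.
So P(outcome | do(Campaign G)) is just the pooled rate for Campaign G: 121/360 = 0.336.

0.34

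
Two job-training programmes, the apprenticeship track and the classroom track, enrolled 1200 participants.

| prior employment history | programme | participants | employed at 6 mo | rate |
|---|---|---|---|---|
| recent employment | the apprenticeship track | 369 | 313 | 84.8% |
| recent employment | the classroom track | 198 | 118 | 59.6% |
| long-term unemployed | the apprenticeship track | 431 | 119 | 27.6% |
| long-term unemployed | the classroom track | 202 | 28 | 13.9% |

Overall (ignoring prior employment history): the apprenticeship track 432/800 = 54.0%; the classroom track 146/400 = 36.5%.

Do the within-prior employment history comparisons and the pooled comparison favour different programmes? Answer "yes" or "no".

no

Within each prior employment history level (recent employment 84.8% vs 59.6%; long-term unemployed 27.6% vs 13.9%), the apprenticeship track has the higher rate every time. Pooled: 54.0% vs 36.5% — the apprenticeship track has the higher rate overall. They agree.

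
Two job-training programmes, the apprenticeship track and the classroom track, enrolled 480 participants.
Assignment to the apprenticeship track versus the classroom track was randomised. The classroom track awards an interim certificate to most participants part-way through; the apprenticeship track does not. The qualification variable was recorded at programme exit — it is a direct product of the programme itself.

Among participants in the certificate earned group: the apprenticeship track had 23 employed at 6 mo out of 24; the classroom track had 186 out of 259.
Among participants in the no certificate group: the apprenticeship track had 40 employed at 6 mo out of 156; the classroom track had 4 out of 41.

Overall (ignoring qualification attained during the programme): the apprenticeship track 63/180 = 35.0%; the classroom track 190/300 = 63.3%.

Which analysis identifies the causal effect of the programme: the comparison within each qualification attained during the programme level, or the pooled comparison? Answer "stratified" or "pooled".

pooled

Stratifying would compare programmes among participants the programmes themselves sorted into qualification attained during the programme groups — a form of selection on an intermediate. The unconditioned pooled rates give the total causal effect.
Pooled: the apprenticeship track 35.0% vs the classroom track 63.3%; the classroom track is higher overall.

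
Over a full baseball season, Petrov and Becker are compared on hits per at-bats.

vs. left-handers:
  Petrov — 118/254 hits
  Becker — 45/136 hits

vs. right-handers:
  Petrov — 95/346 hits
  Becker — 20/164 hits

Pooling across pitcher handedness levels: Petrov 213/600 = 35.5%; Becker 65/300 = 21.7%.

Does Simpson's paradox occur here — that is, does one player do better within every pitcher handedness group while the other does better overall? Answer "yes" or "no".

Within each pitcher handedness level (vs. left-handers 46.5% vs 33.1%; vs. right-handers 27.5% vs 12.2%), Petrov has the higher rate every time. Pooled: 35.5% vs 21.7% — Petrov has the higher rate overall. They agree.

no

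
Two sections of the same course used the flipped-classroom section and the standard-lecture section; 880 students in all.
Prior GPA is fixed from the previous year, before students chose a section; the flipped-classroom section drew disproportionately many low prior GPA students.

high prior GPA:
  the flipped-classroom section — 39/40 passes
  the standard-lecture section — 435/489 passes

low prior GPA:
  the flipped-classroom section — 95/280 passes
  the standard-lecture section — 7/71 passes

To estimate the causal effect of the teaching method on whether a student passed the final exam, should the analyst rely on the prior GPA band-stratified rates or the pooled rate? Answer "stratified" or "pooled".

stratified

The stratified and pooled comparisons disagree (the flipped-classroom section wins within each prior GPA band; the standard-lecture section wins overall), so the answer turns on the causal role of prior GPA band.
Nothing the teaching method does changes prior GPA band; the imbalance is an allocation artefact. With prior GPA band also predicting the outcome, the pooled figure is confounded, and the within-stratum comparison is the causal one.
Within each level — high prior GPA: 97.5% vs 89.0%; low prior GPA: 33.9% vs 9.9% — the flipped-classroom section is higher every time.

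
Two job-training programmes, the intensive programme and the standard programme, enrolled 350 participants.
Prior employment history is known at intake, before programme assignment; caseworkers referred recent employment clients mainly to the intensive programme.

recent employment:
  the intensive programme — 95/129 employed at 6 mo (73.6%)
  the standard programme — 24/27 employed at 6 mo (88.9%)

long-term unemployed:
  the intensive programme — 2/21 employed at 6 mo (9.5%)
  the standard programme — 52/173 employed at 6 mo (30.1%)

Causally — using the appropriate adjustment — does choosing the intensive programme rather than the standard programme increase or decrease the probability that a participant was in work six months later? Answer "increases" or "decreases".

Prior employment history satisfies the back-door criterion: it is not a descendant of the programme, and it blocks the spurious path from programme to outcome. Adjusting for it (i.e., using the within-prior employment history rates) gives the causal effect.
Within each level — recent employment: 73.6% vs 88.9%; long-term unemployed: 9.5% vs 30.1% — the standard programme is higher every time.

decreases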